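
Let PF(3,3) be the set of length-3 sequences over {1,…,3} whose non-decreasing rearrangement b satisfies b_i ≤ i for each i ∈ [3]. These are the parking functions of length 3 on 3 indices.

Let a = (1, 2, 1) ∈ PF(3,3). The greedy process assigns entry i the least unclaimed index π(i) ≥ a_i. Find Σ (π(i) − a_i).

Σπ = 6 ({1..3} each once); Σa = 1+2+1 = 4; disp = 6−4 = 2.

2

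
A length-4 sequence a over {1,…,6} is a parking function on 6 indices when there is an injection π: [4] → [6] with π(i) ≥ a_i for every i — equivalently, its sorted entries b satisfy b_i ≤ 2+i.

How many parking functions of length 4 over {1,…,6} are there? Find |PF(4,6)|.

1029

#PF = 3·7^3 = 3 · 343 = 1029 [KW]
One tuple (1,5,6,3) → sorted (1,3,5,6): b_i ≤ 2+i ∀i, a PF.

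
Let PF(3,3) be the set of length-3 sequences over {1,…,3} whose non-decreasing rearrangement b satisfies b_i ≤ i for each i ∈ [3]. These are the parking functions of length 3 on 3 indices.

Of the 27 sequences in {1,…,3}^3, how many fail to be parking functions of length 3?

|PF| = (3+1−3)·(3+1)^{3−1} = 1×16 = 16 [KW]
One tuple (3,3,2) → sorted (2,3,3): b_1=2>1, not a PF.
So 27 − 16 = 11 fail.

11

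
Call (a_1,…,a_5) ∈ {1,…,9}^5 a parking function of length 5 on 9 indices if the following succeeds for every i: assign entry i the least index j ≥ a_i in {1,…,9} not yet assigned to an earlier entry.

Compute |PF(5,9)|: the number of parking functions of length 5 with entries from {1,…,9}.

#PF = 5·10^4 = 5×10000 = 50000 [KW]
Example (2,8,2,9,7) → sorted (2,2,7,8,9): b_i ≤ 4+i ∀i, a PF.

50000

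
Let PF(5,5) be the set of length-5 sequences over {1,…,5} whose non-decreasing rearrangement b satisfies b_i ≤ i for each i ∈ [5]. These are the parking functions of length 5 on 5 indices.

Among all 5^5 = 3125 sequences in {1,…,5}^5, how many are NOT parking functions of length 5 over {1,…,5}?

Count = (6−5)·6^(5−1) = 1·1296 = 1296
Example (5,1,5,2,5) → sorted (1,2,5,5,5): b_3=5>3, not a PF.
So 3125 − 1296 = 1829 fail.

1829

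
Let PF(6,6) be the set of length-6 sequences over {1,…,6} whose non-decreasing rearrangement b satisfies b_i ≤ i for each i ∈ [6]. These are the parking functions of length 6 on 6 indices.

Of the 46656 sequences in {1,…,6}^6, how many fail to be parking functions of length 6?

29849

|PF(6,6)| = (6−6+1)·(6+1)^(6−1) = 1 · 16807 = 16807 (Pollak)
Check (2,5,3,3,5,4) → sorted (2,3,3,4,5,5): b_1=2>1, not a PF.
So 46656 − 16807 = 29849 fail.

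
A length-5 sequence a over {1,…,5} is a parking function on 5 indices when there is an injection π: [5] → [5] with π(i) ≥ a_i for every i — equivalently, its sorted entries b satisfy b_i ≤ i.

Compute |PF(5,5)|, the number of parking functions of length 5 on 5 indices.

|PF(5,5)| = (6−5)·6^(5−1) = 1 · 1296 = 1296 (Konheim–Weiss)
Example (3,1,4,1,2) → sorted (1,1,2,3,4): b_i ≤ i ∀i, a PF.

1296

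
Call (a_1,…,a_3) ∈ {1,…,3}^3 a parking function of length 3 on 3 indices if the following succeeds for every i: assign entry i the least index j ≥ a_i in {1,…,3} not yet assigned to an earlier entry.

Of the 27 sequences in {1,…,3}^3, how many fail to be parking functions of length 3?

11

|PF(3,3)| = (3+1−3)·(3+1)^{3−1} = 1×16 = 16 (Konheim–Weiss)
Example (3,3,3) → sorted (3,3,3): b_1=3>1, not a PF.
3^3 − 16 = 27 − 16 = 11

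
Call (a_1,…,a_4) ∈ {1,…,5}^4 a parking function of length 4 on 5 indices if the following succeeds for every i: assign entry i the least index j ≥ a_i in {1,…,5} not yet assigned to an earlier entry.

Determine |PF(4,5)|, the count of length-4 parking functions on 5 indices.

Count = 2·6^3 = 2·216 = 432 (Konheim–Weiss)
One tuple (3,2,2,5) → sorted (2,2,3,5): b_i ≤ 1+i ∀i, a PF.

432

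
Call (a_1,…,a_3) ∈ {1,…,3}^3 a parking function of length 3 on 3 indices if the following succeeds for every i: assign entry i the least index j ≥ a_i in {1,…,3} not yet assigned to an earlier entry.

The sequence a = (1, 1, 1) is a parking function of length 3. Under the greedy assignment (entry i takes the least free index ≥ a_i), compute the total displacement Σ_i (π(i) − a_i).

Σπ = 3·4/2 = 6 (π permutes [3]); Σa = 1+1+1 = 3; disp = 6−3 = 3.

3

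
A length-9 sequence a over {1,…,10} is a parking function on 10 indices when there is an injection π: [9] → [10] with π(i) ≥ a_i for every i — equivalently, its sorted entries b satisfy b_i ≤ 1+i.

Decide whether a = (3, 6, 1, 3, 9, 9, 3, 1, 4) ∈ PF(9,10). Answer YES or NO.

Order a: b = (1, 1, 3, 3, 3, 4, 6, 9, 9).
  b_1=1 ≤ 2
  b_2=1 ≤ 3
  b_3=3 ≤ 4
  b_4=3 ≤ 5
  b_5=3 ≤ 6
  b_6=4 ≤ 7
  b_7=6 ≤ 8
  b_8=9 ≤ 9
  b_9=9 ≤ 10
All bounds hold ⇒ YES

YES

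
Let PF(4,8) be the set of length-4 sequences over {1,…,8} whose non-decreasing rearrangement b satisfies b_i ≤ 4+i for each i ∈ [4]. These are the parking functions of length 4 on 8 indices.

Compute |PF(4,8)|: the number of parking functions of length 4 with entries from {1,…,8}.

Count = (9−4)·9^(4−1) = 5 · 729 = 3645 (Pollak)
One tuple (7,5,1,4) → sorted (1,4,5,7): b_i ≤ 4+i ∀i, a PF.

3645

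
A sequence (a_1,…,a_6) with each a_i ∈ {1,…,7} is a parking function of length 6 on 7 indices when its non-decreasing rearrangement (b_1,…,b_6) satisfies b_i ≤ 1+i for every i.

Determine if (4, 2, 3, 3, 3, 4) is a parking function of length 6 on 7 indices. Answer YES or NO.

Sorted: b = (2, 3, 3, 3, 4, 4).
  b_1=2 ≤ 2
  b_2=3 ≤ 3
  b_3=3 ≤ 4
  b_4=3 ≤ 5
  b_5=4 ≤ 6
  b_6=4 ≤ 7
All bounds hold ⇒ YES

YES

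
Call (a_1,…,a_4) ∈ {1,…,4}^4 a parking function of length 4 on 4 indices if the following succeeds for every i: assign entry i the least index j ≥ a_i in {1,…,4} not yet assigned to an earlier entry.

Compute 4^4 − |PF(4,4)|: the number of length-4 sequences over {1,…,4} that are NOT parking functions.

131

|PF(4,4)| = (4+1−4)·(4+1)^{4−1} = 1×125 = 125 [KW]
E.g. (3,4,4,3) → sorted (3,3,4,4): b_1=3>1, not a PF.
4^4 − 125 = 256 − 125 = 131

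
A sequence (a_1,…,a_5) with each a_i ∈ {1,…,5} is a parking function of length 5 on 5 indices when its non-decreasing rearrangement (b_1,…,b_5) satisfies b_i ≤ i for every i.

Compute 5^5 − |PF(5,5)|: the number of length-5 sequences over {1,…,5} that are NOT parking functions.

1829

#PF = (6−5)·6^(5−1) = 1 · 1296 = 1296 [KW]
Example (4,4,3,5,2) → sorted (2,3,4,4,5): b_1=2>1, not a PF.
So 3125 − 1296 = 1829 fail.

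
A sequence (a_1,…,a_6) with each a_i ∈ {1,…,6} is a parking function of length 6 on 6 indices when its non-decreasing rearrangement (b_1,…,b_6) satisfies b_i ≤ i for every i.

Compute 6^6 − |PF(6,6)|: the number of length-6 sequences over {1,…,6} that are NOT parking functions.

|PF| = (6+1−6)·(6+1)^{6−1} = 1×16807 = 16807 [KW]
One tuple (5,5,3,3,6,6) → sorted (3,3,5,5,6,6): b_1=3>1, not a PF.
6^6 − 16807 = 46656 − 16807 = 29849

29849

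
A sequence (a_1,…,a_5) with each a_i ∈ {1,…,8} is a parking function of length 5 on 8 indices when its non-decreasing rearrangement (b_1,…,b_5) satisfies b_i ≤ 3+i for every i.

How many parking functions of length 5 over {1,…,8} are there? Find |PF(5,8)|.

|PF| = (8+1−5)·(8+1)^{5−1} = 4 · 6561 = 26244 (Konheim–Weiss)
Check (2,7,3,2,4) → sorted (2,2,3,4,7): b_i ≤ 3+i ∀i, a PF.

26244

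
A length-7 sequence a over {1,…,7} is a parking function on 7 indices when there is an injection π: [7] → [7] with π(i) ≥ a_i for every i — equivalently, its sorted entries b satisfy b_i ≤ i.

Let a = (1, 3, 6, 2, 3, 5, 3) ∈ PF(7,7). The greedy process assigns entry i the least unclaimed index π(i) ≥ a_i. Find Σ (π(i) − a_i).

Σπ = 7·8/2 = 28 (π permutes [7]); Σa = 1+3+6+2+3+5+3 = 23; disp = 28−23 = 5.

5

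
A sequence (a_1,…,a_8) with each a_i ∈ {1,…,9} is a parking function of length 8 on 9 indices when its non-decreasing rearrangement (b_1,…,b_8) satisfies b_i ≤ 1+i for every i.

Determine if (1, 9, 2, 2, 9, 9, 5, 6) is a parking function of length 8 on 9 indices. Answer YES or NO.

Sorted: b = (1, 2, 2, 5, 6, 9, 9, 9).
  b_1=1 ≤ 2
  b_2=2 ≤ 3
  b_3=2 ≤ 4
  b_4=5 ≤ 5
  b_5=6 ≤ 6
  b_6=9 > 7
  fails at i=6 ⇒ NO

NO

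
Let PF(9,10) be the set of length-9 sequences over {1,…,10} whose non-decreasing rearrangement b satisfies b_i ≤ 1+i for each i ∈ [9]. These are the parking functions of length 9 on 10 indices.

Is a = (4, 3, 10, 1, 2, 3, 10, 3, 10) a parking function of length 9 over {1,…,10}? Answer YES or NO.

NO

Order a: b = (1, 2, 3, 3, 3, 4, 10, 10, 10).
  b_1=1 ≤ 2
  b_2=2 ≤ 3
  b_3=3 ≤ 4
  b_4=3 ≤ 5
  b_5=3 ≤ 6
  b_6=4 ≤ 7
  b_7=10 > 8
  fails at i=7 ⇒ NO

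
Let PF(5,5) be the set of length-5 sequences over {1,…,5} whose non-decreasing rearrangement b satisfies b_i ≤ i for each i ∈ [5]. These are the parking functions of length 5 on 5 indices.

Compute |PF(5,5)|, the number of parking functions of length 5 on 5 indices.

#PF = 1·6^4 = 1·1296 = 1296 [KW]
One tuple (1,1,4,1,3) → sorted (1,1,1,3,4): b_i ≤ i ∀i, a PF.

1296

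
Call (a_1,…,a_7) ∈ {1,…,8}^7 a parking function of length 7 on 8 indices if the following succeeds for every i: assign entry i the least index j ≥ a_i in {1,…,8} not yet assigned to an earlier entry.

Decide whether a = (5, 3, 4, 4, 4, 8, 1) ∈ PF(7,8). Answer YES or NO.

Rearranged: b = (1, 3, 4, 4, 4, 5, 8).
  b_1=1 ≤ 2
  b_2=3 ≤ 3
  b_3=4 ≤ 4
  b_4=4 ≤ 5
  b_5=4 ≤ 6
  b_6=5 ≤ 7
  b_7=8 ≤ 8
All bounds hold ⇒ YES

YES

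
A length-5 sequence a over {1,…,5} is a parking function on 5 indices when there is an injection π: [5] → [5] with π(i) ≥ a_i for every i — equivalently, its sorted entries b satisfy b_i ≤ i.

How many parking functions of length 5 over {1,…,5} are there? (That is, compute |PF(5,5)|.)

|PF| = 1·6^4 = 1·1296 = 1296
Example (4,3,2,1,2) → sorted (1,2,2,3,4): b_i ≤ i ∀i, a PF.

1296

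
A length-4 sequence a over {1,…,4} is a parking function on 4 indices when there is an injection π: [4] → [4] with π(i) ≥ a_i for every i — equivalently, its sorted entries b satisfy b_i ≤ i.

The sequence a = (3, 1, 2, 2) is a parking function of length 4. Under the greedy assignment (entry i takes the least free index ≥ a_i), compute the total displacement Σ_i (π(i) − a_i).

2

Σπ = 4·5/2 = 10 (π permutes [4]); Σa = 3+1+2+2 = 8; disp = 10−8 = 2.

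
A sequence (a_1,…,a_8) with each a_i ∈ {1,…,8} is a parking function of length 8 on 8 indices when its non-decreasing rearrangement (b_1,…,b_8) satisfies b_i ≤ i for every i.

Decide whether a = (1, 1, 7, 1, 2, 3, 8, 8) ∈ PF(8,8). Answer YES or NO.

NO

Order a: b = (1, 1, 1, 2, 3, 7, 8, 8).
  b_1=1 ≤ 1
  b_2=1 ≤ 2
  b_3=1 ≤ 3
  b_4=2 ≤ 4
  b_5=3 ≤ 5
  b_6=7 > 6
  fails at i=6 ⇒ NO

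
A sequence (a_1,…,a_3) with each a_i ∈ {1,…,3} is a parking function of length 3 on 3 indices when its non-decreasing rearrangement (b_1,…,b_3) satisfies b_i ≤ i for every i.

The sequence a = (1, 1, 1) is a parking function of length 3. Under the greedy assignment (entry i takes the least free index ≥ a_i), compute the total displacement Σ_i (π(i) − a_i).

Σπ = 3·4/2 = 6 (π permutes [3]); Σa = 1+1+1 = 3; disp = 6−3 = 3.

3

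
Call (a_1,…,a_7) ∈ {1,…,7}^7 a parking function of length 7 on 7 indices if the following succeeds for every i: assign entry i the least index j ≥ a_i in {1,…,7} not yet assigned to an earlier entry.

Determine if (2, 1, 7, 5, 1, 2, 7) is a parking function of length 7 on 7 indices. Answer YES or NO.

Order a: b = (1, 1, 2, 2, 5, 7, 7).
  b_1=1 ≤ 1
  b_2=1 ≤ 2
  b_3=2 ≤ 3
  b_4=2 ≤ 4
  b_5=5 ≤ 5
  b_6=7 > 6
  fails at i=6 ⇒ NO

NO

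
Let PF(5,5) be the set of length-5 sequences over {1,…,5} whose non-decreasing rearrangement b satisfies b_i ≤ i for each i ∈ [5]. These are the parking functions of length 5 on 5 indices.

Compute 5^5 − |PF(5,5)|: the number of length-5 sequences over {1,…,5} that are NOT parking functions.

1829

#PF = (5−5+1)·(5+1)^(5−1) = 1·1296 = 1296 [KW]
Check (2,5,2,5,5) → sorted (2,2,5,5,5): b_1=2>1, not a PF.
Total 3125; non-PF = 3125−1296 = 1829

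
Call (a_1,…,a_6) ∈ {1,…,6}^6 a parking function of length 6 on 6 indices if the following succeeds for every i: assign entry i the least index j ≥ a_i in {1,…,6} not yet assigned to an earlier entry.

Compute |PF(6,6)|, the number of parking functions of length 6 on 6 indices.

#PF = (6+1−6)·(6+1)^{6−1} = 1·16807 = 16807 [KW]
Example (3,5,2,6,1,4) → sorted (1,2,3,4,5,6): b_i ≤ i ∀i, a PF.

16807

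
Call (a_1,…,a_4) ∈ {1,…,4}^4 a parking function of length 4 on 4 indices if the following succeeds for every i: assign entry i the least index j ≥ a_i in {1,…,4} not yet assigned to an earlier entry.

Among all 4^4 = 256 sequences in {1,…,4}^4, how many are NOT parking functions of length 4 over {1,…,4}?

131

Count = (4−4+1)·(4+1)^(4−1) = 1·125 = 125 (Konheim–Weiss)
One tuple (4,2,4,4) → sorted (2,4,4,4): b_1=2>1, not a PF.
So 256 − 125 = 131 fail.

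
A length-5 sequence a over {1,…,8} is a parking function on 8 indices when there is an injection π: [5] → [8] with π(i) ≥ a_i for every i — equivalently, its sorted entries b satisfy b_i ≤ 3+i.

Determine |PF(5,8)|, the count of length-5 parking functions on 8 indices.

|PF(5,8)| = (9−5)·9^(5−1) = 4×6561 = 26244 (Konheim–Weiss)
Check (3,1,2,8,2) → sorted (1,2,2,3,8): b_i ≤ 3+i ∀i, a PF.

26244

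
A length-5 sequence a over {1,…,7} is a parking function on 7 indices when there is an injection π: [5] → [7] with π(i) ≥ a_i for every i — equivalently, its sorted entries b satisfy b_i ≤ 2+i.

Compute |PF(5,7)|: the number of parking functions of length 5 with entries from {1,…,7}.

12288

Count = (8−5)·8^(5−1) = 3 · 4096 = 12288 (Konheim–Weiss)
One tuple (1,1,1,3,7) → sorted (1,1,1,3,7): b_i ≤ 2+i ∀i, a PF.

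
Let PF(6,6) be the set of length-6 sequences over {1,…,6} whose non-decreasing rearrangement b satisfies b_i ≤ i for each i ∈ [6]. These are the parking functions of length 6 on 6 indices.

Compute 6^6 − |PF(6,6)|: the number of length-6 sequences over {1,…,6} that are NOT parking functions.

Count = (6+1−6)·(6+1)^{6−1} = 1 · 16807 = 16807 (Pollak)
E.g. (6,2,6,5,2,5) → sorted (2,2,5,5,6,6): b_1=2>1, not a PF.
Total 46656; non-PF = 46656−16807 = 29849

29849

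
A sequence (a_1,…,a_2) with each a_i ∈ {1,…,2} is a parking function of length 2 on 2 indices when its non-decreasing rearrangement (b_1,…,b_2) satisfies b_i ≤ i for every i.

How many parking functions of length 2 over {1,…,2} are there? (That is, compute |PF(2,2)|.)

|PF(2,2)| = (2−2+1)·(2+1)^(2−1) = 1 · 3 = 3 (Konheim–Weiss)
E.g. (2,1) → sorted (1,2): b_i ≤ i ∀i, a PF.

3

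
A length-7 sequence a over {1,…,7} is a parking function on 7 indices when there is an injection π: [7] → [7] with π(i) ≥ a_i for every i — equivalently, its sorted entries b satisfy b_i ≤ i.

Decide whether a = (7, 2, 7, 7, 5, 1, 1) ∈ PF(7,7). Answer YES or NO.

Rearranged: b = (1, 1, 2, 5, 7, 7, 7).
  b_1=1 ≤ 1
  b_2=1 ≤ 2
  b_3=2 ≤ 3
  b_4=5 > 4
  fails at i=4 ⇒ NO

NO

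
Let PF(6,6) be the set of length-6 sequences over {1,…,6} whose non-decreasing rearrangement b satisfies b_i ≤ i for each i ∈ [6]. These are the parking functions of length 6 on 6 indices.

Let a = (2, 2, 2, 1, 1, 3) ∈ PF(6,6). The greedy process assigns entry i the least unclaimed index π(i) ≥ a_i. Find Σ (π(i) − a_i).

Σπ(i) = 1+…+6 = 21; Σa = 2+2+2+1+1+3 = 11; disp = 21−11 = 10.

10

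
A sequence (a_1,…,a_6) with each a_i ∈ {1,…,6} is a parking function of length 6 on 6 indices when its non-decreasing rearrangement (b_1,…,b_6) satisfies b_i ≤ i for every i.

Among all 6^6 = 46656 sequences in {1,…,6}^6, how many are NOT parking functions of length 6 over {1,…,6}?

29849

|PF| = (7−6)·7^(6−1) = 1·16807 = 16807 (Konheim–Weiss)
Check (6,5,3,4,6,4) → sorted (3,4,4,5,6,6): b_1=3>1, not a PF.
So 46656 − 16807 = 29849 fail.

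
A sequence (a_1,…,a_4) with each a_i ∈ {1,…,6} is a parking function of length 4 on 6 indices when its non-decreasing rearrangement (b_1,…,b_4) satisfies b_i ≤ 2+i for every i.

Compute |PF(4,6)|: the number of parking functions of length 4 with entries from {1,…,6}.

1029

|PF| = (7−4)·7^(4−1) = 3·343 = 1029 (Konheim–Weiss)
E.g. (6,1,5,3) → sorted (1,3,5,6): b_i ≤ 2+i ∀i, a PF.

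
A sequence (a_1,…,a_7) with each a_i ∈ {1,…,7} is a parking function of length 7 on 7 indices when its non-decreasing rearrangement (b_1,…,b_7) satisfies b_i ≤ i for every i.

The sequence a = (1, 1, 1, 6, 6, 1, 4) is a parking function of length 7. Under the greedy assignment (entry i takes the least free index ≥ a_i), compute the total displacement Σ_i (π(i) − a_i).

8

Σπ = 28 ({1..7} each once); Σa = 1+1+1+6+6+1+4 = 20; disp = 28−20 = 8.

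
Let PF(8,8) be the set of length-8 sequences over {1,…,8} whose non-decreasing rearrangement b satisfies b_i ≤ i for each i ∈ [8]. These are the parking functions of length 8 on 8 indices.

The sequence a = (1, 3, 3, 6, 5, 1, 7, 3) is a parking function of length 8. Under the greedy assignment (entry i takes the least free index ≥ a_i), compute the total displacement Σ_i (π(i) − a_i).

7

Σπ(i) = 1+…+8 = 36; Σa = 1+3+3+6+5+1+7+3 = 29; disp = 36−29 = 7.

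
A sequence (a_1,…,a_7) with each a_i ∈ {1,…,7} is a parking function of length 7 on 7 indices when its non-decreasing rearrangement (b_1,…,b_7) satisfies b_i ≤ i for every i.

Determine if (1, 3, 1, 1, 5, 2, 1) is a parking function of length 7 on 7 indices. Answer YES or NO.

Rearranged: b = (1, 1, 1, 1, 2, 3, 5).
  b_1=1 ≤ 1
  b_2=1 ≤ 2
  b_3=1 ≤ 3
  b_4=1 ≤ 4
  b_5=2 ≤ 5
  b_6=3 ≤ 6
  b_7=5 ≤ 7
All bounds hold ⇒ YES

YES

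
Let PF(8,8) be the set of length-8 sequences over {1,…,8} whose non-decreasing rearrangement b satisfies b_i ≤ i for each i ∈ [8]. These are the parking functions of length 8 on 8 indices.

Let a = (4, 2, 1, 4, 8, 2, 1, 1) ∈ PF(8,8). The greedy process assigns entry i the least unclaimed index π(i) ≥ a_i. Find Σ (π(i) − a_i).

Σπ = 8·9/2 = 36 (π permutes [8]); Σa = 4+2+1+4+8+2+1+1 = 23; disp = 36−23 = 13.

13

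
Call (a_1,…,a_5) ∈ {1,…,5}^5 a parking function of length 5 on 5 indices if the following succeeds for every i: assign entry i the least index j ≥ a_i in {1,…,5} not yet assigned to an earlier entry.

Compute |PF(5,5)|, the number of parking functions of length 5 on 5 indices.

1296

|PF| = (5+1−5)·(5+1)^{5−1} = 1 · 1296 = 1296 (Konheim–Weiss)
Check (1,2,1,1,3) → sorted (1,1,1,2,3): b_i ≤ i ∀i, a PF.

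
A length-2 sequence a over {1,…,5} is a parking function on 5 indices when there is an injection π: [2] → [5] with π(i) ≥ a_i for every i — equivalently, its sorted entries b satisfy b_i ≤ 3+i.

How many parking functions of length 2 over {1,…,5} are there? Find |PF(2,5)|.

24

|PF(2,5)| = (5+1−2)·(5+1)^{2−1} = 4 · 6 = 24 (Pollak)
Check (5,4) → sorted (4,5): b_i ≤ 3+i ∀i, a PF.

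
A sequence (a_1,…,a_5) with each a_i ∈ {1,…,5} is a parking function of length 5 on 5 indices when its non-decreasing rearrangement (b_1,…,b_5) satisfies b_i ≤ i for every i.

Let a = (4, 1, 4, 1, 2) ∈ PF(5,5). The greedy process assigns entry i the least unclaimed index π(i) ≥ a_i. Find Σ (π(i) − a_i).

Σπ = 5·6/2 = 15 (π permutes [5]); Σa = 4+1+4+1+2 = 12; disp = 15−12 = 3.

3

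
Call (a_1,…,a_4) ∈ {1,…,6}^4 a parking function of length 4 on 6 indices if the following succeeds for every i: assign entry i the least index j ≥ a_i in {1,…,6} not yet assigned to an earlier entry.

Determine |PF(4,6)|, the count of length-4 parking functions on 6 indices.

#PF = 3·7^3 = 3×343 = 1029 [KW]
Check (4,5,4,3) → sorted (3,4,4,5): b_i ≤ 2+i ∀i, a PF.

1029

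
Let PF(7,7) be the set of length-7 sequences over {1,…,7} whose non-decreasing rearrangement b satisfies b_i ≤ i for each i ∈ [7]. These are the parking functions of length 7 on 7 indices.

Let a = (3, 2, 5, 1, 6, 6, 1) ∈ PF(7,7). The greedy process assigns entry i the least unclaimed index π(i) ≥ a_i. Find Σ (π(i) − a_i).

4

Σπ(i) = 1+…+7 = 28; Σa = 3+2+5+1+6+6+1 = 24; disp = 28−24 = 4.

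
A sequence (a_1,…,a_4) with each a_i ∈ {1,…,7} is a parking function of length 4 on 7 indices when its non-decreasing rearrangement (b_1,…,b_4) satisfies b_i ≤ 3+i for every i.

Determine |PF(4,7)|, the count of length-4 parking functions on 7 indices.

2048

#PF = 4·8^3 = 4·512 = 2048 (Konheim–Weiss)
One tuple (5,6,1,4) → sorted (1,4,5,6): b_i ≤ 3+i ∀i, a PF.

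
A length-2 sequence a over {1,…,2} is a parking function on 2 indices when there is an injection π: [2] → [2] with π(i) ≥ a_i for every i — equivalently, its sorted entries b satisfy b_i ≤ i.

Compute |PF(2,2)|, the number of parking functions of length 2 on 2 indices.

#PF = (3−2)·3^(2−1) = 1 · 3 = 3 [KW]
One tuple (1,1) → sorted (1,1): b_i ≤ i ∀i, a PF.

3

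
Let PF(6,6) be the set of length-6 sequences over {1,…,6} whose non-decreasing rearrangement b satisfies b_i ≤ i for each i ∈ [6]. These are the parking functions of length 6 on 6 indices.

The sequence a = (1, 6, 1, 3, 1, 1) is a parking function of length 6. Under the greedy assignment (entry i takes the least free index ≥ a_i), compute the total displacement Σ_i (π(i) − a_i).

Σπ(i) = 1+…+6 = 21; Σa = 1+6+1+3+1+1 = 13; disp = 21−13 = 8.

8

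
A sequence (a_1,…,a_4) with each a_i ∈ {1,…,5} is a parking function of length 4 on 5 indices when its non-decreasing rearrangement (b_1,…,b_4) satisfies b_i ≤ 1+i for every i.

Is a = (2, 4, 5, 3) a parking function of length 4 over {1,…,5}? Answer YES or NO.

YES

Rearranged: b = (2, 3, 4, 5).
  b_1=2 ≤ 2
  b_2=3 ≤ 3
  b_3=4 ≤ 4
  b_4=5 ≤ 5
All bounds hold ⇒ YES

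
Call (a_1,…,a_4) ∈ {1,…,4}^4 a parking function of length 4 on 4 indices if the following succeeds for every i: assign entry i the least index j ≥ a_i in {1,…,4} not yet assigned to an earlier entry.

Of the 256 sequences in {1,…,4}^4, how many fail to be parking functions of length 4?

|PF| = (5−4)·5^(4−1) = 1 · 125 = 125
One tuple (3,2,4,4) → sorted (2,3,4,4): b_1=2>1, not a PF.
So 256 − 125 = 131 fail.

131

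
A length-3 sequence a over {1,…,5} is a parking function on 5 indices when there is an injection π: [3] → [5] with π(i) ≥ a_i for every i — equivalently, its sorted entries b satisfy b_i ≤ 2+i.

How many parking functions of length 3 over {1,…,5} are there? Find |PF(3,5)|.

#PF = (5+1−3)·(5+1)^{3−1} = 3·36 = 108
E.g. (5,1,4) → sorted (1,4,5): b_i ≤ 2+i ∀i, a PF.

108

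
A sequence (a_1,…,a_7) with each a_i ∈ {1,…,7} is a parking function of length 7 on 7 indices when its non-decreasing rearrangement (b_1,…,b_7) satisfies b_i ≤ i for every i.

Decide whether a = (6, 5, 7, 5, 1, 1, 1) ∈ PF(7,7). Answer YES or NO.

Rearranged: b = (1, 1, 1, 5, 5, 6, 7).
  b_1=1 ≤ 1
  b_2=1 ≤ 2
  b_3=1 ≤ 3
  b_4=5 > 4
  fails at i=4 ⇒ NO

NO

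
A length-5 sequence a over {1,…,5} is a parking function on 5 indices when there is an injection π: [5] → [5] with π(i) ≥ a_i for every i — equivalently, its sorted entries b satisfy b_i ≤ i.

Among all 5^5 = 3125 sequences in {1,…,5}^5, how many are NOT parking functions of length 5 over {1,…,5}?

1829

#PF = (5+1−5)·(5+1)^{5−1} = 1×1296 = 1296
Check (4,5,3,5,5) → sorted (3,4,5,5,5): b_1=3>1, not a PF.
Total 3125; non-PF = 3125−1296 = 1829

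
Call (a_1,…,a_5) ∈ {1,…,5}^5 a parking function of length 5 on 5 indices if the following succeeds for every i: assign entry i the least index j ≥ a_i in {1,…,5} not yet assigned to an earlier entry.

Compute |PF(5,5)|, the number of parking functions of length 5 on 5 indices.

|PF(5,5)| = (6−5)·6^(5−1) = 1 · 1296 = 1296 (Pollak)
One tuple (1,3,4,4,2) → sorted (1,2,3,4,4): b_i ≤ i ∀i, a PF.

1296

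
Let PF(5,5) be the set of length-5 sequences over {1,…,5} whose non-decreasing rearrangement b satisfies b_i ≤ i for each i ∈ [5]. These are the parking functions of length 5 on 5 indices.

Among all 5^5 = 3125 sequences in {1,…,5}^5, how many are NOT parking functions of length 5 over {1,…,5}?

1829

#PF = (6−5)·6^(5−1) = 1·1296 = 1296 [KW]
Example (3,3,1,5,5) → sorted (1,3,3,5,5): b_2=3>2, not a PF.
5^5 − 1296 = 3125 − 1296 = 1829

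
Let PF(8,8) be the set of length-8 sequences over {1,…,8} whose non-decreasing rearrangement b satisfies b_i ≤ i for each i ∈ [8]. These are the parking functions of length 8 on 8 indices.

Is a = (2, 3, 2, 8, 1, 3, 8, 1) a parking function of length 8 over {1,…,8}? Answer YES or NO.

NO

Order a: b = (1, 1, 2, 2, 3, 3, 8, 8).
  b_1=1 ≤ 1
  b_2=1 ≤ 2
  b_3=2 ≤ 3
  b_4=2 ≤ 4
  b_5=3 ≤ 5
  b_6=3 ≤ 6
  b_7=8 > 7
  fails at i=7 ⇒ NO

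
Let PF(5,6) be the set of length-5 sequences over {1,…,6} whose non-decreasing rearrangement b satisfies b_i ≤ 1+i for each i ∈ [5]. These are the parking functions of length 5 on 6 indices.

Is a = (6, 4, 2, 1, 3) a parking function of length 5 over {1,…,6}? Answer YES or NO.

Sorted: b = (1, 2, 3, 4, 6).
  b_1=1 ≤ 2
  b_2=2 ≤ 3
  b_3=3 ≤ 4
  b_4=4 ≤ 5
  b_5=6 ≤ 6
All bounds hold ⇒ YES

YES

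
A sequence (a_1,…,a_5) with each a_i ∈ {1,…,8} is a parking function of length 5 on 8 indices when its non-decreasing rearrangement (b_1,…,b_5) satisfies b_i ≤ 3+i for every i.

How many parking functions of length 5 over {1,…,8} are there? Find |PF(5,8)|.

|PF| = (8−5+1)·(8+1)^(5−1) = 4 · 6561 = 26244 (Konheim–Weiss)
Example (1,6,1,5,2) → sorted (1,1,2,5,6): b_i ≤ 3+i ∀i, a PF.

26244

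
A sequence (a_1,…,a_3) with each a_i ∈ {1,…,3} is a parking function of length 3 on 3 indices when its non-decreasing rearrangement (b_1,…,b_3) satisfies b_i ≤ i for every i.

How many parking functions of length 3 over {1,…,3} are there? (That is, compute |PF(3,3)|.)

16

Count = (3+1−3)·(3+1)^{3−1} = 1·16 = 16
Example (1,1,3) → sorted (1,1,3): b_i ≤ i ∀i, a PF.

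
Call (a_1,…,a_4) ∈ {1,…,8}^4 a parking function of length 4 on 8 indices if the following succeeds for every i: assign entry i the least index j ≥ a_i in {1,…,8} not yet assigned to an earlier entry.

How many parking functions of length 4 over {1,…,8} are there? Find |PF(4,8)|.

3645

#PF = (9−4)·9^(4−1) = 5 · 729 = 3645 (Pollak)
E.g. (5,3,7,2) → sorted (2,3,5,7): b_i ≤ 4+i ∀i, a PF.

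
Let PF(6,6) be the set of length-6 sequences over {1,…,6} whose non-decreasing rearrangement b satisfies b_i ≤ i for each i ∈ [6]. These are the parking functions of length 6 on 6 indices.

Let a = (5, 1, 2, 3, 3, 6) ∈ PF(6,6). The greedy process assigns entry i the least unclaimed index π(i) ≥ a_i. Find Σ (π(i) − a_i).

1

Σπ(i) = 1+…+6 = 21; Σa = 5+1+2+3+3+6 = 20; disp = 21−20 = 1.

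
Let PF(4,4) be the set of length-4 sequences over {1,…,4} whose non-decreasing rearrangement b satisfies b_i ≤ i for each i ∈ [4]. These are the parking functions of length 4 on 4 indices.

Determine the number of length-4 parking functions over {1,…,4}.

|PF(4,4)| = 1·5^3 = 1·125 = 125 (Pollak)
Check (1,4,2,3) → sorted (1,2,3,4): b_i ≤ i ∀i, a PF.

125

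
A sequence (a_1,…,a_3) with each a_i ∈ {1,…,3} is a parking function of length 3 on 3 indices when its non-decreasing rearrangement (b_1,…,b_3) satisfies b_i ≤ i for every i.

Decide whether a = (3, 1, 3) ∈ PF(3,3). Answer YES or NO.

Order a: b = (1, 3, 3).
  b_1=1 ≤ 1
  b_2=3 > 2
  fails at i=2 ⇒ NO

NO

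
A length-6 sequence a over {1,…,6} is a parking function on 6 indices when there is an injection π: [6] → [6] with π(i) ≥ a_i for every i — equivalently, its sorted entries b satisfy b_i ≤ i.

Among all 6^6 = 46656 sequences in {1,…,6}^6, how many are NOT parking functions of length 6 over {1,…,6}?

|PF(6,6)| = (7−6)·7^(6−1) = 1 · 16807 = 16807 (Pollak)
One tuple (4,6,2,6,4,4) → sorted (2,4,4,4,6,6): b_1=2>1, not a PF.
Total 46656; non-PF = 46656−16807 = 29849

29849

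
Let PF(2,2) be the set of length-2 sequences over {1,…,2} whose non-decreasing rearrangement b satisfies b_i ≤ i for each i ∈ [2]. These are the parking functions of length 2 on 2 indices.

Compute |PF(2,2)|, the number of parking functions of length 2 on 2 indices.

|PF| = (2+1−2)·(2+1)^{2−1} = 1 · 3 = 3 (Pollak)
E.g. (1,2) → sorted (1,2): b_i ≤ i ∀i, a PF.

3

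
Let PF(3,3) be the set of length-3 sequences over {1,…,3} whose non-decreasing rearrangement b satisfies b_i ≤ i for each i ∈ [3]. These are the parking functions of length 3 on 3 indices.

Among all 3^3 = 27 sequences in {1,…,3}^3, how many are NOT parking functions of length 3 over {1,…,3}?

11

|PF| = (4−3)·4^(3−1) = 1×16 = 16 (Pollak)
One tuple (2,3,2) → sorted (2,2,3): b_1=2>1, not a PF.
So 27 − 16 = 11 fail.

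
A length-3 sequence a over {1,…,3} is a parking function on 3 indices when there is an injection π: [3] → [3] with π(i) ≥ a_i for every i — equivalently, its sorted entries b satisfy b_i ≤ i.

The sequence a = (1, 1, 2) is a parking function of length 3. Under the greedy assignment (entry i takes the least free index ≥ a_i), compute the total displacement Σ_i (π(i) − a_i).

2

Σπ = 6 ({1..3} each once); Σa = 1+1+2 = 4; disp = 6−4 = 2.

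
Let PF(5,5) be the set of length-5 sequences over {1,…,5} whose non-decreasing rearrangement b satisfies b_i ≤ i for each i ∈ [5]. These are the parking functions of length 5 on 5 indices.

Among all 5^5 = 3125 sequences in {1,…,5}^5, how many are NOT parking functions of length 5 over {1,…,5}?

#PF = (6−5)·6^(5−1) = 1×1296 = 1296 (Konheim–Weiss)
E.g. (4,4,5,4,4) → sorted (4,4,4,4,5): b_1=4>1, not a PF.
So 3125 − 1296 = 1829 fail.

1829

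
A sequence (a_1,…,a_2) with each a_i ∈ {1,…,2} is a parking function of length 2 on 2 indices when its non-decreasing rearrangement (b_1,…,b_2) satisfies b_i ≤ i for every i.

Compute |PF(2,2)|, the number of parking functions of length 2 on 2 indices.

3

#PF = (2+1−2)·(2+1)^{2−1} = 1×3 = 3 (Pollak)
E.g. (2,1) → sorted (1,2): b_i ≤ i ∀i, a PF.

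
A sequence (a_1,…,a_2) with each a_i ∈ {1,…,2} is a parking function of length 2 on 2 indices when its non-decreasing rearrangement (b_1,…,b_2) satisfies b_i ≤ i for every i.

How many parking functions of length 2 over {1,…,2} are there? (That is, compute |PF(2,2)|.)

Count = (2+1−2)·(2+1)^{2−1} = 1 · 3 = 3
One tuple (1,1) → sorted (1,1): b_i ≤ i ∀i, a PF.

3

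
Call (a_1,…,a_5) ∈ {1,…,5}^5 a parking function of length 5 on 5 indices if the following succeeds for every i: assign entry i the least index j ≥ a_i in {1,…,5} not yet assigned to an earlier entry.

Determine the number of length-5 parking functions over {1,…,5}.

|PF| = (5−5+1)·(5+1)^(5−1) = 1×1296 = 1296 (Konheim–Weiss)
Check (5,4,2,1,2) → sorted (1,2,2,4,5): b_i ≤ i ∀i, a PF.

1296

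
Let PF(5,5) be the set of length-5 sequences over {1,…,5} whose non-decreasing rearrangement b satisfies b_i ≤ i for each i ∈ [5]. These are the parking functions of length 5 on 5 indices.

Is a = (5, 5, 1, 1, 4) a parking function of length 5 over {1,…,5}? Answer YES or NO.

NO

Rearranged: b = (1, 1, 4, 5, 5).
  b_1=1 ≤ 1
  b_2=1 ≤ 2
  b_3=4 > 3
  fails at i=3 ⇒ NO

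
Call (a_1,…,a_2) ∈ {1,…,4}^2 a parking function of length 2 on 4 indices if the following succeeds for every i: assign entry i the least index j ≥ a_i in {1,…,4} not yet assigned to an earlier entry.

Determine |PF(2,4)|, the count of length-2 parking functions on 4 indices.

|PF(2,4)| = 3·5^1 = 3×5 = 15 (Konheim–Weiss)
Example (1,1) → sorted (1,1): b_i ≤ 2+i ∀i, a PF.

15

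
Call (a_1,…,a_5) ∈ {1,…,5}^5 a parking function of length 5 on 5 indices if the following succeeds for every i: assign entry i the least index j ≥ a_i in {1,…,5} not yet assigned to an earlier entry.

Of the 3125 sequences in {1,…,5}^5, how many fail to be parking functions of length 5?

|PF| = (5−5+1)·(5+1)^(5−1) = 1·1296 = 1296 (Konheim–Weiss)
Example (4,5,4,4,5) → sorted (4,4,4,5,5): b_1=4>1, not a PF.
Total 3125; non-PF = 3125−1296 = 1829

1829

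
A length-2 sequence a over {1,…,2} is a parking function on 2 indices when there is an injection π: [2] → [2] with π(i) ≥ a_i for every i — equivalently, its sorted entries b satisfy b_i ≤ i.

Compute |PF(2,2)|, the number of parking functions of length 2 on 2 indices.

3

Count = (2−2+1)·(2+1)^(2−1) = 1×3 = 3 (Konheim–Weiss)
Example (1,1) → sorted (1,1): b_i ≤ i ∀i, a PF.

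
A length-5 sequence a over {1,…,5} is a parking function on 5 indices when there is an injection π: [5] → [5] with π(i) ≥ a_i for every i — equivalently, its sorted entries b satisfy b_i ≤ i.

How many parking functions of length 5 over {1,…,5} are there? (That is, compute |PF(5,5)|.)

#PF = (6−5)·6^(5−1) = 1·1296 = 1296 [KW]
Example (2,1,1,3,1) → sorted (1,1,1,2,3): b_i ≤ i ∀i, a PF.

1296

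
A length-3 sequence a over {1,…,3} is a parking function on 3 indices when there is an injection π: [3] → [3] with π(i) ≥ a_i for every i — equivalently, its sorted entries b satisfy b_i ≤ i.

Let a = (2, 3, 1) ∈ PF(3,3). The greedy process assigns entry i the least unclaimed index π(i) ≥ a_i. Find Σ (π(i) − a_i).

0

Σπ = 3·4/2 = 6 (π permutes [3]); Σa = 2+3+1 = 6; disp = 6−6 = 0.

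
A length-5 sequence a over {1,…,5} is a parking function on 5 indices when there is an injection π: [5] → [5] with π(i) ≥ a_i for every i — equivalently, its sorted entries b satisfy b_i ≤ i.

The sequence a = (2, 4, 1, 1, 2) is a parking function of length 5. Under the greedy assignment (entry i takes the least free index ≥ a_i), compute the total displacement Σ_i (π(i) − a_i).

Σπ = 15 ({1..5} each once); Σa = 2+4+1+1+2 = 10; disp = 15−10 = 5.

5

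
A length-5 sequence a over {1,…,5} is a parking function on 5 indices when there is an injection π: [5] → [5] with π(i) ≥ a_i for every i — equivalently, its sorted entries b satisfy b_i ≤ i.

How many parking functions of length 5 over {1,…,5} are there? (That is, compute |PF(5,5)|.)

Count = (5+1−5)·(5+1)^{5−1} = 1×1296 = 1296 (Pollak)
E.g. (2,3,3,1,5) → sorted (1,2,3,3,5): b_i ≤ i ∀i, a PF.

1296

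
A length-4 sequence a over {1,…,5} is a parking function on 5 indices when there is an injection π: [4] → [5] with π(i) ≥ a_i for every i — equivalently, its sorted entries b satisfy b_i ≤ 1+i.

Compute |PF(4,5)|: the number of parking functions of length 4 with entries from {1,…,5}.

432

#PF = (5−4+1)·(5+1)^(4−1) = 2 · 216 = 432 (Konheim–Weiss)
E.g. (2,4,5,3) → sorted (2,3,4,5): b_i ≤ 1+i ∀i, a PF.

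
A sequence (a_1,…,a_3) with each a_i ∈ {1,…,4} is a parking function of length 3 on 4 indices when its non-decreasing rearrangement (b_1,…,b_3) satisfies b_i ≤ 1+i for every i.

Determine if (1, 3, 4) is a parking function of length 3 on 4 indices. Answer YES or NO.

YES

Rearranged: b = (1, 3, 4).
  b_1=1 ≤ 2
  b_2=3 ≤ 3
  b_3=4 ≤ 4
All bounds hold ⇒ YES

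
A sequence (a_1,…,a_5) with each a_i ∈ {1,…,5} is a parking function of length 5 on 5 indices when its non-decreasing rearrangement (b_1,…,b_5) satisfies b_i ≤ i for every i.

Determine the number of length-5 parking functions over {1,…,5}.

1296

Count = (5+1−5)·(5+1)^{5−1} = 1 · 1296 = 1296 [KW]
One tuple (5,1,4,2,2) → sorted (1,2,2,4,5): b_i ≤ i ∀i, a PF.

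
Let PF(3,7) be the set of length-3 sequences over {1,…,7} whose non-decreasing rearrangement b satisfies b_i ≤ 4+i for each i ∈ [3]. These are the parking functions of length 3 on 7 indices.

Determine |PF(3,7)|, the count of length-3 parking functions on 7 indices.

320

|PF(3,7)| = (7−3+1)·(7+1)^(3−1) = 5·64 = 320
E.g. (5,7,3) → sorted (3,5,7): b_i ≤ 4+i ∀i, a PF.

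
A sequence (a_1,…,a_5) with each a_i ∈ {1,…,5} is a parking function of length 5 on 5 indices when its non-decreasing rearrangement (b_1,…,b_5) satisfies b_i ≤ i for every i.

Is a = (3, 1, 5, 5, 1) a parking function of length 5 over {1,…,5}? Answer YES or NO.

Rearranged: b = (1, 1, 3, 5, 5).
  b_1=1 ≤ 1
  b_2=1 ≤ 2
  b_3=3 ≤ 3
  b_4=5 > 4
  fails at i=4 ⇒ NO

NO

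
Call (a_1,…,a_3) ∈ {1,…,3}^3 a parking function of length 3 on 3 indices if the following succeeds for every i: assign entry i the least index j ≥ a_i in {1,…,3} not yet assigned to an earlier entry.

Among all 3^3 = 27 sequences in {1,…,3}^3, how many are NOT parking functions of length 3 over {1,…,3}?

|PF| = (3+1−3)·(3+1)^{3−1} = 1·16 = 16 (Konheim–Weiss)
E.g. (1,3,3) → sorted (1,3,3): b_2=3>2, not a PF.
So 27 − 16 = 11 fail.

11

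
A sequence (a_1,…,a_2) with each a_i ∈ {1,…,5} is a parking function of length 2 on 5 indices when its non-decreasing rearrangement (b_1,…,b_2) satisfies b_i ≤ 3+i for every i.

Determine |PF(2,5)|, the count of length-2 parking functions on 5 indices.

|PF(2,5)| = (5−2+1)·(5+1)^(2−1) = 4×6 = 24 (Konheim–Weiss)
One tuple (2,3) → sorted (2,3): b_i ≤ 3+i ∀i, a PF.

24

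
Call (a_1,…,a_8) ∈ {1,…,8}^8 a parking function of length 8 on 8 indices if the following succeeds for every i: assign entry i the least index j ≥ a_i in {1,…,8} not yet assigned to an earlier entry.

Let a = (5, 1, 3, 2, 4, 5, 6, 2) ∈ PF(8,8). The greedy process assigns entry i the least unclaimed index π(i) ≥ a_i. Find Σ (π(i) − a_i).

8

Σπ = 8·9/2 = 36 (π permutes [8]); Σa = 5+1+3+2+4+5+6+2 = 28; disp = 36−28 = 8.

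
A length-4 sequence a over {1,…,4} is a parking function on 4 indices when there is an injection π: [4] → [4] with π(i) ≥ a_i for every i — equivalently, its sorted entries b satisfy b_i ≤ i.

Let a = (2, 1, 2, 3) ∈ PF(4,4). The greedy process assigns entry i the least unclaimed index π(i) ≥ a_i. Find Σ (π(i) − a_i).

Σπ(i) = 1+…+4 = 10; Σa = 2+1+2+3 = 8; disp = 10−8 = 2.

2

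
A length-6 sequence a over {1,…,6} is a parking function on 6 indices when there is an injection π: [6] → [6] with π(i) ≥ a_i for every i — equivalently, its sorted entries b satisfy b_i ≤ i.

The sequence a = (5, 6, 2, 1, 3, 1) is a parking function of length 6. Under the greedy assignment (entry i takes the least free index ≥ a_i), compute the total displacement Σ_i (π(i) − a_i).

Σπ = 6·7/2 = 21 (π permutes [6]); Σa = 5+6+2+1+3+1 = 18; disp = 21−18 = 3.

3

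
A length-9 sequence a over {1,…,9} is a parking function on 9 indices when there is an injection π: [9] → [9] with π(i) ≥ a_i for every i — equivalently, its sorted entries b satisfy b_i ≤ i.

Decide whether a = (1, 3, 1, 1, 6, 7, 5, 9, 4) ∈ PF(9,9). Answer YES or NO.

Order a: b = (1, 1, 1, 3, 4, 5, 6, 7, 9).
  b_1=1 ≤ 1
  b_2=1 ≤ 2
  b_3=1 ≤ 3
  b_4=3 ≤ 4
  b_5=4 ≤ 5
  b_6=5 ≤ 6
  b_7=6 ≤ 7
  b_8=7 ≤ 8
  b_9=9 ≤ 9
All bounds hold ⇒ YES

YES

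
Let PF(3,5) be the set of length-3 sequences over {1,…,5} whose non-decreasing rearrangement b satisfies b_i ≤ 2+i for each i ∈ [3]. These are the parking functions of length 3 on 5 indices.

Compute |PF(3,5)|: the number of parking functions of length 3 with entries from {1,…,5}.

Count = (5−3+1)·(5+1)^(3−1) = 3 · 36 = 108 (Konheim–Weiss)
Check (3,4,2) → sorted (2,3,4): b_i ≤ 2+i ∀i, a PF.

108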